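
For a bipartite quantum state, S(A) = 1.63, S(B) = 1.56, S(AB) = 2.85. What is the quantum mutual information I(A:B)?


I(A:B) = S(A) + S(B) - S(AB)
= 1.63 + 1.56 - 2.85
= 0.3400

0.3400


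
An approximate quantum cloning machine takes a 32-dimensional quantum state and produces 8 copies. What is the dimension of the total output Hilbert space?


Output space = H^(tensor 8) where dim(H) = 32
dim = 32^8
= 1024 (after 2 factors)
= 32768 (after 3 factors)
= 1048576 (after 4 factors)
= 33554432 (after 5 factors)
= 1073741824 (after 6 factors)
= 34359738368 (after 7 factors)
= 1099511627776 (after 8 factors)
= 1099511627776

1099511627776


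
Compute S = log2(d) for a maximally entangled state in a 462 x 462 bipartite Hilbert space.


For a maximally entangled state in d x d:
S = log2(d) = log2(462)
= 8.8517

8.8517


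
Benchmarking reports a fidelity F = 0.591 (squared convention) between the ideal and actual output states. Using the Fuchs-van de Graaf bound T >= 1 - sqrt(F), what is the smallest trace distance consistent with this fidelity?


Fuchs-van de Graaf (squared-fidelity convention): 1 - sqrt(F) <= T <= sqrt(1 - F).
Lower bound: T >= 1 - sqrt(F)
sqrt(F) = sqrt(0.591) = 0.7688
T >= 1 - 0.7688
T >= 0.2312

0.2312


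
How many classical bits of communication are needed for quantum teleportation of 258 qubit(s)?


Quantum teleportation requires 2 classical bits per qubit teleported.
258 qubit(s) -> 2 * 258 = 516 classical bits

516


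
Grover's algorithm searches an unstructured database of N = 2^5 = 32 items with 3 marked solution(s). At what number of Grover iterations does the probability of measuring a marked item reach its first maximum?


After j Grover iterations the success probability is P(j) = sin^2((2j+1)*theta), where sin(theta) = sqrt(k/N).
N = 2^5 = 32, k = 3
sin(theta) = sqrt(k/N) = 0.3061862178
theta = arcsin(sqrt(k/N)) = 0.3111842443 rad
P(j) reaches its first maximum when (2j+1)*theta is as close as possible to pi/2, i.e. j = round(pi/(4*theta) - 1/2).
pi/(4*theta) - 1/2 = 2.0239
(For comparison, the common estimate pi/4 * sqrt(N/k) = 2.5651; the exact maximiser is used here.)
Optimal iterations = 2

2


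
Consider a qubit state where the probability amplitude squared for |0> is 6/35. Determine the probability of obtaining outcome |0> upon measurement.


|alpha|^2 = 6/35 = 0.1714
|beta|^2 = 1 - 6/35 = 29/35 = 0.8286
P(|0>) = |alpha|^2 = 0.1714

0.1714


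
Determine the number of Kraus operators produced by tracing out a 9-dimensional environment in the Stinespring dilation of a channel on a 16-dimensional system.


Tracing out the environment in an orthonormal basis {|i>_E} gives Kraus operators K_i = <i|_E U |0>_E.
Number of Kraus operators = dim(H_env) = d_env
= 9

9


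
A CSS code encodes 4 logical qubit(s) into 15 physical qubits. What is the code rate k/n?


Code rate R = k/n
= 4/15
= 0.2667

0.2667


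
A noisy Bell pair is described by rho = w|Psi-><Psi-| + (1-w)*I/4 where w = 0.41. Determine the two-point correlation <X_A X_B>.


|Psi-> = (|01> - |10>)/sqrt(2)
For the pure Bell state, <X_A X_B> = -1 (Bell-state Pauli correlator).
The maximally-mixed part I/4 has tr(I/4 * P tensor P) = 0 for any traceless Pauli P.
So <X_A X_B>_rho = w * (-1) + (1 - w) * 0
= 0.41 * (-1)
= -0.4100

-0.4100


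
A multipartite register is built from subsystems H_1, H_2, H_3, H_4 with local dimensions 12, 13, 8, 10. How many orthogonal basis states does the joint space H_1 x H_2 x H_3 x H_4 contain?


dim(H_1 x H_2 x H_3 x H_4) = 12 * 13 * 8 * 10
= 156 * 8 * 10
= 1248 * 10
= 12480

12480


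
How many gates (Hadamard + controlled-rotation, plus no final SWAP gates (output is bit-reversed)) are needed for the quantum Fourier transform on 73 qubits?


Hadamard gates: 73
Controlled rotations: n*(n-1)/2 = 73*72/2 = 2628
SWAP gates: 0 (omitted)
Total = 73 + 2628
= 2701

2701


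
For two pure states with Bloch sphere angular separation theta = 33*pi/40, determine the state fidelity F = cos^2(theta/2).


For states separated by angle theta on Bloch sphere:
F = cos^2(theta/2)
theta = 33*pi/40 = 2.5918
theta/2 = 1.2959
cos(theta/2) = 0.2714
F = 0.0737

0.0737


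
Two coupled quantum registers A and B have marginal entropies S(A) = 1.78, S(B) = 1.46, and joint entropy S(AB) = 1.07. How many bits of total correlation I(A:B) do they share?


I(A:B) = S(A) + S(B) - S(AB)
= 1.78 + 1.46 - 1.07
= 2.1700

2.1700


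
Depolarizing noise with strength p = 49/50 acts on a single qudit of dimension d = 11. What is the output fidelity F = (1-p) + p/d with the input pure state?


F = (1-p) + p/d
= (1 - 0.9800) + 0.9800/11
= 0.0200 + 0.0891
= 0.1091

0.1091


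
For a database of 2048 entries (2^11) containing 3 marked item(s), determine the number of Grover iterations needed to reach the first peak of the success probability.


After j Grover iterations the success probability is P(j) = sin^2((2j+1)*theta), where sin(theta) = sqrt(k/N).
N = 2^11 = 2048, k = 3
sin(theta) = sqrt(k/N) = 0.03827327723
theta = arcsin(sqrt(k/N)) = 0.03828262746 rad
P(j) reaches its first maximum when (2j+1)*theta is as close as possible to pi/2, i.e. j = round(pi/(4*theta) - 1/2).
pi/(4*theta) - 1/2 = 20.0158
(For comparison, the common estimate pi/4 * sqrt(N/k) = 20.5208; the exact maximiser is used here.)
Optimal iterations = 20

20


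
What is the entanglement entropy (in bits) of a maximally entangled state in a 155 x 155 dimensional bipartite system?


For a maximally entangled state in d x d:
S = log2(d) = log2(155)
= 7.2761

7.2761


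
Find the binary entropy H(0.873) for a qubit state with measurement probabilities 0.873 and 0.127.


S = -p*log2(p) - (1-p)*log2(1-p)
p = 0.8730, 1-p = 0.1270
= -0.8730 * log2(0.8730) - 0.1270 * log2(0.1270)
= -(-0.1711) - (-0.3781)
= 0.5492

0.5492


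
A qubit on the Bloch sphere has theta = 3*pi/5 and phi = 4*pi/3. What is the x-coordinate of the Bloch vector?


theta = 1.8850, phi = 4.1888
r_x = sin(theta)*cos(phi) = 0.9511 * -0.5000
r_x = -0.4755

-0.4755


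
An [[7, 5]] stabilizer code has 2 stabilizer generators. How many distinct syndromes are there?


Each stabilizer generator gives a binary (+1 or -1) measurement outcome.
With 2 independent generators:
Total syndromes = 2^2
= 4

4


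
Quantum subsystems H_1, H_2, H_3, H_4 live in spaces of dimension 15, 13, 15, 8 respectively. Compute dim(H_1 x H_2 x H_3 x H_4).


dim(H_1 x H_2 x H_3 x H_4) = 15 * 13 * 15 * 8
= 195 * 15 * 8
= 2925 * 8
= 23400

23400


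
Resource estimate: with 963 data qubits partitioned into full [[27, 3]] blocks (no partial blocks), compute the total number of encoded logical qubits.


Each code block uses 27 physical qubits for 3 logical qubit(s).
Number of complete blocks = floor(963 / 27) = 35
Logical qubits = 35 * 3
= 105

105


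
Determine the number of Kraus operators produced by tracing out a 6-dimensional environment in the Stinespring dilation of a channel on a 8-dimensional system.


Tracing out the environment in an orthonormal basis {|i>_E} gives Kraus operators K_i = <i|_E U |0>_E.
Number of Kraus operators = dim(H_env) = d_env
= 6

6


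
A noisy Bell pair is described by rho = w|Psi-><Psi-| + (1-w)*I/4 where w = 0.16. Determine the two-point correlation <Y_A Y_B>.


|Psi-> = (|01> - |10>)/sqrt(2)
For the pure Bell state, <Y_A Y_B> = -1 (Bell-state Pauli correlator).
The maximally-mixed part I/4 has tr(I/4 * P tensor P) = 0 for any traceless Pauli P.
So <Y_A Y_B>_rho = w * (-1) + (1 - w) * 0
= 0.16 * (-1)
= -0.1600

-0.1600


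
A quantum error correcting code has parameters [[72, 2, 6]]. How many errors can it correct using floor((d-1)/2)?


Code parameters: [[72, 2, 6]], distance d = 6.
Number of correctable errors = floor((d-1)/2)
= floor((6 - 1)/2)
= floor(5/2)
= 2

2


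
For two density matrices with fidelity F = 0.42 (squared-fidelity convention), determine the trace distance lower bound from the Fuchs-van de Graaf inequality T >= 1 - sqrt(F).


Fuchs-van de Graaf (squared-fidelity convention): 1 - sqrt(F) <= T <= sqrt(1 - F).
Lower bound: T >= 1 - sqrt(F)
sqrt(F) = sqrt(0.42) = 0.6481
T >= 1 - 0.6481
T >= 0.3519

0.3519


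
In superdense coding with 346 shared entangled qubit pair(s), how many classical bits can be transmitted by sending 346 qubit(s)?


Superdense coding allows 2 classical bits per shared entangled pair.
346 pair(s) -> 2 * 346 = 692 classical bits

692


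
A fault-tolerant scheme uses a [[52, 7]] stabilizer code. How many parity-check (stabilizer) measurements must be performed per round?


For an [[n,k]] stabilizer code:
Number of stabilizer generators = n - k
= 52 - 7
= 45

45


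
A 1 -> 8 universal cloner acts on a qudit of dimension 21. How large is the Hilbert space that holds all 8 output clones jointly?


Output space = H^(tensor 8) where dim(H) = 21
dim = 21^8
= 441 (after 2 factors)
= 9261 (after 3 factors)
= 194481 (after 4 factors)
= 4084101 (after 5 factors)
= 85766121 (after 6 factors)
= 1801088541 (after 7 factors)
= 37822859361 (after 8 factors)
= 37822859361

37822859361


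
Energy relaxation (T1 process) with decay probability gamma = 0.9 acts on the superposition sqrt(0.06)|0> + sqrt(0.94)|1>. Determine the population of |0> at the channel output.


For amplitude damping with parameter gamma on state sqrt(a)|0> + sqrt(b)|1>:
alpha^2 = 0.06, beta^2 = 0.94
P(|0>) = alpha^2 + gamma * beta^2
= 0.06 + 0.9 * 0.94
= 0.06 + 0.8460
= 0.9060

0.9060


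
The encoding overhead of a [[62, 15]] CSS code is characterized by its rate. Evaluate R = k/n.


Code rate R = k/n
= 15/62
= 0.2419

0.2419


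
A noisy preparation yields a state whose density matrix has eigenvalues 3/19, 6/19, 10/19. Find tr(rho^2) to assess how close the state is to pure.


tr(rho^2) = sum of eigenvalues squared
= (3/19)^2 + (6/19)^2 + (10/19)^2
= (9 + 36 + 100) / 361
= 145/361
= 0.4017

0.4017


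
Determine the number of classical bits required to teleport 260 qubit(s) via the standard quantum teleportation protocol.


Quantum teleportation requires 2 classical bits per qubit teleported.
260 qubit(s) -> 2 * 260 = 520 classical bits

520


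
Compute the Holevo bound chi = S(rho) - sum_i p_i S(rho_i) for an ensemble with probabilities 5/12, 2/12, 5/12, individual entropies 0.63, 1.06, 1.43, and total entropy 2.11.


chi = S(rho) - sum_i p_i * S(rho_i)
Weighted entropy = 5/12 * 0.63 + 2/12 * 1.06 + 5/12 * 1.43
= 1.0350
chi = 2.11 - 1.0350
= 1.0750

1.0750


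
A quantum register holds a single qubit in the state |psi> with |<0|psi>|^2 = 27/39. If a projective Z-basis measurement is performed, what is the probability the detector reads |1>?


|alpha|^2 = 27/39 = 0.6923
|beta|^2 = 1 - 27/39 = 12/39 = 0.3077
P(|1>) = |beta|^2 = 0.3077

0.3077


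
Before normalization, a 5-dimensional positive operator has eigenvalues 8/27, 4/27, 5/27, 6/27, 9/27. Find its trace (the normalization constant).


tr(M) = sum of eigenvalues
= 8/27 + 4/27 + 5/27 + 6/27 + 9/27
= 32/27
= 1.1852

1.1852


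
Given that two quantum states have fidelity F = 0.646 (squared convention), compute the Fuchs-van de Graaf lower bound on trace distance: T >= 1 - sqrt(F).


Fuchs-van de Graaf (squared-fidelity convention): 1 - sqrt(F) <= T <= sqrt(1 - F).
Lower bound: T >= 1 - sqrt(F)
sqrt(F) = sqrt(0.646) = 0.8037
T >= 1 - 0.8037
T >= 0.1963

0.1963


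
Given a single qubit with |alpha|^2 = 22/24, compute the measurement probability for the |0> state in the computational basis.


|alpha|^2 = 22/24 = 0.9167
|beta|^2 = 1 - 22/24 = 2/24 = 0.0833
P(|0>) = |alpha|^2 = 0.9167

0.9167


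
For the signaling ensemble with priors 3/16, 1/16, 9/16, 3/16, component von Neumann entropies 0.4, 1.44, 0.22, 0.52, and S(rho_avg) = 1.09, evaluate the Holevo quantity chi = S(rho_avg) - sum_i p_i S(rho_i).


chi = S(rho) - sum_i p_i * S(rho_i)
Weighted entropy = 3/16 * 0.4 + 1/16 * 1.44 + 9/16 * 0.22 + 3/16 * 0.52
= 0.3862
chi = 1.09 - 0.3862
= 0.7038

0.7038


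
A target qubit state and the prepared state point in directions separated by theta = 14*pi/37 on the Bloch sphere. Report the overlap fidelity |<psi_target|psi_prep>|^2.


For states separated by angle theta on Bloch sphere:
F = cos^2(theta/2)
theta = 14*pi/37 = 1.1887
theta/2 = 0.5944
cos(theta/2) = 0.8285
F = 0.6864

0.6864


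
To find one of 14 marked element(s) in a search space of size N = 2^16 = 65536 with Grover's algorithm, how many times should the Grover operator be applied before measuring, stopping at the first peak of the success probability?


After j Grover iterations the success probability is P(j) = sin^2((2j+1)*theta), where sin(theta) = sqrt(k/N).
N = 2^16 = 65536, k = 14
sin(theta) = sqrt(k/N) = 0.01461584917
theta = arcsin(sqrt(k/N)) = 0.0146163696 rad
P(j) reaches its first maximum when (2j+1)*theta is as close as possible to pi/2, i.e. j = round(pi/(4*theta) - 1/2).
pi/(4*theta) - 1/2 = 53.2341
(For comparison, the common estimate pi/4 * sqrt(N/k) = 53.7361; the exact maximiser is used here.)
Optimal iterations = 53

53


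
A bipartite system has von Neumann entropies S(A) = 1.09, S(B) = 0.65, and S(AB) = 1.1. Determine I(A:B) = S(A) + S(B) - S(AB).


I(A:B) = S(A) + S(B) - S(AB)
= 1.09 + 0.65 - 1.1
= 0.6400

0.6400


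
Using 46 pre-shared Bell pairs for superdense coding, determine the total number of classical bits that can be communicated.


Superdense coding allows 2 classical bits per shared entangled pair.
46 pair(s) -> 2 * 46 = 92 classical bits

92


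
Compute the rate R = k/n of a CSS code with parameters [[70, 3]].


Code rate R = k/n
= 3/70
= 0.0429

0.0429


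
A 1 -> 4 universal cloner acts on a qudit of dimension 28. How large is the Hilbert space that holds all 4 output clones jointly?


Output space = H^(tensor 4) where dim(H) = 28
dim = 28^4
= 784 (after 2 factors)
= 21952 (after 3 factors)
= 614656 (after 4 factors)
= 614656

614656


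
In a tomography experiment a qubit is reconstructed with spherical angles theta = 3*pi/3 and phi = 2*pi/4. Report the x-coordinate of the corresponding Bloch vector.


theta = 3.1416, phi = 1.5708
r_x = sin(theta)*cos(phi) = 0.0000 * 0.0000
r_x = 0.0000

0.0000


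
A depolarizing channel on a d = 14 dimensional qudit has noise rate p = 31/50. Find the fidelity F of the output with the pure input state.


F = (1-p) + p/d
= (1 - 0.6200) + 0.6200/14
= 0.3800 + 0.0443
= 0.4243

0.4243


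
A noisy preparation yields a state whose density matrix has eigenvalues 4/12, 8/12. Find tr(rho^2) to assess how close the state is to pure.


tr(rho^2) = sum of eigenvalues squared
= (4/12)^2 + (8/12)^2
= (16 + 64) / 144
= 80/144
= 0.5556

0.5556


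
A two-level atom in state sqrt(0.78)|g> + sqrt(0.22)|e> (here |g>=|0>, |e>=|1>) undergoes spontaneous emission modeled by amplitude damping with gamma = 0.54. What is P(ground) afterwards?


For amplitude damping with parameter gamma on state sqrt(a)|0> + sqrt(b)|1>:
alpha^2 = 0.78, beta^2 = 0.22
P(|0>) = alpha^2 + gamma * beta^2
= 0.78 + 0.54 * 0.22
= 0.78 + 0.1188
= 0.8988

0.8988


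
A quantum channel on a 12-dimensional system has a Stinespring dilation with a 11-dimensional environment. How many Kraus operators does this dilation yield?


Tracing out the environment in an orthonormal basis {|i>_E} gives Kraus operators K_i = <i|_E U |0>_E.
Number of Kraus operators = dim(H_env) = d_env
= 11

11


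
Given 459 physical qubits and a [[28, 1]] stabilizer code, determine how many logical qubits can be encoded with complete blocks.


Each code block uses 28 physical qubits for 1 logical qubit(s).
Number of complete blocks = floor(459 / 28) = 16
Logical qubits = 16 * 1
= 16

16


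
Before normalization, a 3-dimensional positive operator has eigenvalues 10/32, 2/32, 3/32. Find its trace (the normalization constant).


tr(M) = sum of eigenvalues
= 10/32 + 2/32 + 3/32
= 15/32
= 0.4688

0.4688


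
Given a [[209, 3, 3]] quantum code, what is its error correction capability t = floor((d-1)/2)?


Code parameters: [[209, 3, 3]], distance d = 3.
Number of correctable errors = floor((d-1)/2)
= floor((3 - 1)/2)
= floor(2/2)
= 1

1


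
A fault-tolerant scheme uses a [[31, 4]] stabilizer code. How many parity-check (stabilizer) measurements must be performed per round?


For an [[n,k]] stabilizer code:
Number of stabilizer generators = n - k
= 31 - 4
= 27

27


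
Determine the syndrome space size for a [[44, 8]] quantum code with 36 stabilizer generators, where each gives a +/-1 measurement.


Each stabilizer generator gives a binary (+1 or -1) measurement outcome.
With 36 independent generators:
Total syndromes = 2^36
= 68719476736

68719476736


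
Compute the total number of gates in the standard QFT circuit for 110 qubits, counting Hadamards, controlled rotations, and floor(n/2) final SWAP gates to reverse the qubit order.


Hadamard gates: 110
Controlled rotations: n*(n-1)/2 = 110*109/2 = 5995
SWAP gates: floor(n/2) = floor(110/2) = 55
Total = 110 + 5995 + 55
= 6160

6160


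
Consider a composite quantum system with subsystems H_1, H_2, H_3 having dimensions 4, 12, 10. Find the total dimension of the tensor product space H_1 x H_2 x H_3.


dim(H_1 x H_2 x H_3) = 4 * 12 * 10
= 48 * 10
= 480

480


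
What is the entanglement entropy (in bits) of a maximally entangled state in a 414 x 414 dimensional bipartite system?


For a maximally entangled state in d x d:
S = log2(d) = log2(414)
= 8.6935

8.6935


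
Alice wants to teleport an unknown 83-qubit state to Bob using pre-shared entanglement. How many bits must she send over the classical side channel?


Quantum teleportation requires 2 classical bits per qubit teleported.
83 qubit(s) -> 2 * 83 = 166 classical bits

166


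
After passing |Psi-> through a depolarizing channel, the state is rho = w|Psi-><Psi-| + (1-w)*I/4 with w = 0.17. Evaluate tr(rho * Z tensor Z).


|Psi-> = (|01> - |10>)/sqrt(2)
For the pure Bell state, <Z_A Z_B> = -1 (Bell-state Pauli correlator).
The maximally-mixed part I/4 has tr(I/4 * P tensor P) = 0 for any traceless Pauli P.
So <Z_A Z_B>_rho = w * (-1) + (1 - w) * 0
= 0.17 * (-1)
= -0.1700

-0.1700


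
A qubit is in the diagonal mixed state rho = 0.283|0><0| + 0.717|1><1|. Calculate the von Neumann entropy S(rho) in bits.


S = -p*log2(p) - (1-p)*log2(1-p)
p = 0.2830, 1-p = 0.7170
= -0.2830 * log2(0.2830) - 0.7170 * log2(0.7170)
= -(-0.5154) - (-0.3441)
= 0.8595

0.8595


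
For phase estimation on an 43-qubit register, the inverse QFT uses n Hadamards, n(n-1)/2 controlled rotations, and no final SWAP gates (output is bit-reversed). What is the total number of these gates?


Hadamard gates: 43
Controlled rotations: n*(n-1)/2 = 43*42/2 = 903
SWAP gates: 0 (omitted)
Total = 43 + 903
= 946

946


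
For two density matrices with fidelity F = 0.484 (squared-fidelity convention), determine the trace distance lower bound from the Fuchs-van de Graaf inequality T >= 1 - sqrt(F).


Fuchs-van de Graaf (squared-fidelity convention): 1 - sqrt(F) <= T <= sqrt(1 - F).
Lower bound: T >= 1 - sqrt(F)
sqrt(F) = sqrt(0.484) = 0.6957
T >= 1 - 0.6957
T >= 0.3043

0.3043


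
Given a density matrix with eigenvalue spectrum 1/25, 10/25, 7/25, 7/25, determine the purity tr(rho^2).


tr(rho^2) = sum of eigenvalues squared
= (1/25)^2 + (10/25)^2 + (7/25)^2 + (7/25)^2
= (1 + 100 + 49 + 49) / 625
= 199/625
= 0.3184

0.3184


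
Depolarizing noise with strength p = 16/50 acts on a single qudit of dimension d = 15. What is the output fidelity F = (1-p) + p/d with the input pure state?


F = (1-p) + p/d
= (1 - 0.3200) + 0.3200/15
= 0.6800 + 0.0213
= 0.7013

0.7013


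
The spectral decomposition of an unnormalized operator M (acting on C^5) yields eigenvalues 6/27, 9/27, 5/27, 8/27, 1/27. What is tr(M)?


tr(M) = sum of eigenvalues
= 6/27 + 9/27 + 5/27 + 8/27 + 1/27
= 29/27
= 1.0741

1.0741


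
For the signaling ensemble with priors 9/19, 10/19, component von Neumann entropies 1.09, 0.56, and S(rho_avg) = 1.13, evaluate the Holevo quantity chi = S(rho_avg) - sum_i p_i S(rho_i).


chi = S(rho) - sum_i p_i * S(rho_i)
Weighted entropy = 9/19 * 1.09 + 10/19 * 0.56
= 0.8111
chi = 1.13 - 0.8111
= 0.3189

0.3189


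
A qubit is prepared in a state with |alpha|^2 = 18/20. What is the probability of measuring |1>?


|alpha|^2 = 18/20 = 0.9000
|beta|^2 = 1 - 18/20 = 2/20 = 0.1000
P(|1>) = |beta|^2 = 0.1000

0.1000


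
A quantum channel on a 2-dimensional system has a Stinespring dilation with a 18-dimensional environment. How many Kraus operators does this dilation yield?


Tracing out the environment in an orthonormal basis {|i>_E} gives Kraus operators K_i = <i|_E U |0>_E.
Number of Kraus operators = dim(H_env) = d_env
= 18

18


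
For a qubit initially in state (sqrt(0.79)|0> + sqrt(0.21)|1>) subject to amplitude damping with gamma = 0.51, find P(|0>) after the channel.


For amplitude damping with parameter gamma on state sqrt(a)|0> + sqrt(b)|1>:
alpha^2 = 0.79, beta^2 = 0.21
P(|0>) = alpha^2 + gamma * beta^2
= 0.79 + 0.51 * 0.21
= 0.79 + 0.1071
= 0.8971

0.8971


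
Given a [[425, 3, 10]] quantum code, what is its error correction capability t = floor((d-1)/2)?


Code parameters: [[425, 3, 10]], distance d = 10.
Number of correctable errors = floor((d-1)/2)
= floor((10 - 1)/2)
= floor(9/2)
= 4

4


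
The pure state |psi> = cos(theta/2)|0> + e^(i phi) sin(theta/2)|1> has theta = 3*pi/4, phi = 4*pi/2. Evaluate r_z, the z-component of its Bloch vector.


theta = 2.3562, phi = 6.2832
r_z = cos(theta) = -0.7071

-0.7071


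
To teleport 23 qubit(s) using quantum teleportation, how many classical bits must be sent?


Quantum teleportation requires 2 classical bits per qubit teleported.
23 qubit(s) -> 2 * 23 = 46 classical bits

46


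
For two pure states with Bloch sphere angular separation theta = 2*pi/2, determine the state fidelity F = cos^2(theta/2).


For states separated by angle theta on Bloch sphere:
F = cos^2(theta/2)
theta = 2*pi/2 = 3.1416
theta/2 = 1.5708
cos(theta/2) = 0.0000
F = 0.0000

0.0000


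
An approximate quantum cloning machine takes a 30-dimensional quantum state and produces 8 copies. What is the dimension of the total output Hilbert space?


Output space = H^(tensor 8) where dim(H) = 30
dim = 30^8
= 900 (after 2 factors)
= 27000 (after 3 factors)
= 810000 (after 4 factors)
= 24300000 (after 5 factors)
= 729000000 (after 6 factors)
= 21870000000 (after 7 factors)
= 656100000000 (after 8 factors)
= 656100000000

656100000000


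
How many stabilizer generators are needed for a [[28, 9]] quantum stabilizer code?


For an [[n,k]] stabilizer code:
Number of stabilizer generators = n - k
= 28 - 9
= 19

19


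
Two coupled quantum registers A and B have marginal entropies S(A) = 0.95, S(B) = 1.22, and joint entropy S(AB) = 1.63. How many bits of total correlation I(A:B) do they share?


I(A:B) = S(A) + S(B) - S(AB)
= 0.95 + 1.22 - 1.63
= 0.5400

0.5400


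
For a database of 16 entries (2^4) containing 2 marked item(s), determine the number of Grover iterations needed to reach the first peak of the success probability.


After j Grover iterations the success probability is P(j) = sin^2((2j+1)*theta), where sin(theta) = sqrt(k/N).
N = 2^4 = 16, k = 2
sin(theta) = sqrt(k/N) = 0.3535533906
theta = arcsin(sqrt(k/N)) = 0.3613671239 rad
P(j) reaches its first maximum when (2j+1)*theta is as close as possible to pi/2, i.e. j = round(pi/(4*theta) - 1/2).
pi/(4*theta) - 1/2 = 1.6734
(For comparison, the common estimate pi/4 * sqrt(N/k) = 2.2214; the exact maximiser is used here.)
Optimal iterations = 2

2


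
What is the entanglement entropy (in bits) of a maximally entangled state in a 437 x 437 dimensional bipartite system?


For a maximally entangled state in d x d:
S = log2(d) = log2(437)
= 8.7715

8.7715


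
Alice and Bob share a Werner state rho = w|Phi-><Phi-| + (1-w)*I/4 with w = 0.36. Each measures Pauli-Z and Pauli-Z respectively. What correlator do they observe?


|Phi-> = (|00> - |11>)/sqrt(2)
For the pure Bell state, <Z_A Z_B> = +1 (Bell-state Pauli correlator).
The maximally-mixed part I/4 has tr(I/4 * P tensor P) = 0 for any traceless Pauli P.
So <Z_A Z_B>_rho = w * (+1) + (1 - w) * 0
= 0.36 * (+1)
= 0.3600

0.3600


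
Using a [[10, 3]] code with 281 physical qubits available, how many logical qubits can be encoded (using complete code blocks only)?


Each code block uses 10 physical qubits for 3 logical qubit(s).
Number of complete blocks = floor(281 / 10) = 28
Logical qubits = 28 * 3
= 84

84


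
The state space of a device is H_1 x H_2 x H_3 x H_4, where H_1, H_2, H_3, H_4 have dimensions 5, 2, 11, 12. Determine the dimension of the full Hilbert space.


dim(H_1 x H_2 x H_3 x H_4) = 5 * 2 * 11 * 12
= 10 * 11 * 12
= 110 * 12
= 1320

1320


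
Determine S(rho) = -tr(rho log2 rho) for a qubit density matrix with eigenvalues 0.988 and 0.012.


S = -p*log2(p) - (1-p)*log2(1-p)
p = 0.9880, 1-p = 0.0120
= -0.9880 * log2(0.9880) - 0.0120 * log2(0.0120)
= -(-0.0172) - (-0.0766)
= 0.0938

0.0938


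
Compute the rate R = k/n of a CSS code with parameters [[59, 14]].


Code rate R = k/n
= 14/59
= 0.2373

0.2373


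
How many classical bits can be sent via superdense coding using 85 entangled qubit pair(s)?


Superdense coding allows 2 classical bits per shared entangled pair.
85 pair(s) -> 2 * 85 = 170 classical bits

170


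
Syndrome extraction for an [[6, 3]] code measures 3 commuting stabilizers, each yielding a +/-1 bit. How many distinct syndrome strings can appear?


Each stabilizer generator gives a binary (+1 or -1) measurement outcome.
With 3 independent generators:
Total syndromes = 2^3
= 8

8


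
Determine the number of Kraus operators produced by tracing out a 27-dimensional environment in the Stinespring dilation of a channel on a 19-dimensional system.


Tracing out the environment in an orthonormal basis {|i>_E} gives Kraus operators K_i = <i|_E U |0>_E.
Number of Kraus operators = dim(H_env) = d_env
= 27

27


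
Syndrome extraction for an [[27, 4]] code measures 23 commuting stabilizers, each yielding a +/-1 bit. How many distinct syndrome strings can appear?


Each stabilizer generator gives a binary (+1 or -1) measurement outcome.
With 23 independent generators:
Total syndromes = 2^23
= 8388608

8388608


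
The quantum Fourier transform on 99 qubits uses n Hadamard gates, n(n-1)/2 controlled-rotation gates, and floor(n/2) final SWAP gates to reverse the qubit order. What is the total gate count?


Hadamard gates: 99
Controlled rotations: n*(n-1)/2 = 99*98/2 = 4851
SWAP gates: floor(n/2) = floor(99/2) = 49
Total = 99 + 4851 + 49
= 4999

4999


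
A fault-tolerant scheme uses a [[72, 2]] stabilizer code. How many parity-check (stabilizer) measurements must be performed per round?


For an [[n,k]] stabilizer code:
Number of stabilizer generators = n - k
= 72 - 2
= 70

70


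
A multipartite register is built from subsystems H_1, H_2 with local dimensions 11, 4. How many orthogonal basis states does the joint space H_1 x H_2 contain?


dim(H_1 x H_2) = 11 * 4
= 44

44


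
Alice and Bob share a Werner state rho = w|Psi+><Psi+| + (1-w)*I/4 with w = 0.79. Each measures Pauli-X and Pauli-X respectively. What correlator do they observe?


|Psi+> = (|01> + |10>)/sqrt(2)
For the pure Bell state, <X_A X_B> = +1 (Bell-state Pauli correlator).
The maximally-mixed part I/4 has tr(I/4 * P tensor P) = 0 for any traceless Pauli P.
So <X_A X_B>_rho = w * (+1) + (1 - w) * 0
= 0.79 * (+1)
= 0.7900

0.7900


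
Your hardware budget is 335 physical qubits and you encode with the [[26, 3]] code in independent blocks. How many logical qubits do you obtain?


Each code block uses 26 physical qubits for 3 logical qubit(s).
Number of complete blocks = floor(335 / 26) = 12
Logical qubits = 12 * 3
= 36

36


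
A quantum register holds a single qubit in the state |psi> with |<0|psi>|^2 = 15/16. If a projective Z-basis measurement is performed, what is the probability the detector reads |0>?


|alpha|^2 = 15/16 = 0.9375
|beta|^2 = 1 - 15/16 = 1/16 = 0.0625
P(|0>) = |alpha|^2 = 0.9375

0.9375


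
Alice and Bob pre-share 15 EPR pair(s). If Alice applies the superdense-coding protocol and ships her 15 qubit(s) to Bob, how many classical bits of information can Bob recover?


Superdense coding allows 2 classical bits per shared entangled pair.
15 pair(s) -> 2 * 15 = 30 classical bits

30


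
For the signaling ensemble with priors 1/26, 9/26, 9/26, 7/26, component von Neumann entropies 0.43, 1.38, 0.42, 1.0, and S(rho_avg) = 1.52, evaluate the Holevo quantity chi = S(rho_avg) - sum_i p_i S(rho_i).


chi = S(rho) - sum_i p_i * S(rho_i)
Weighted entropy = 1/26 * 0.43 + 9/26 * 1.38 + 9/26 * 0.42 + 7/26 * 1.0
= 0.9088
chi = 1.52 - 0.9088
= 0.6112

0.6112


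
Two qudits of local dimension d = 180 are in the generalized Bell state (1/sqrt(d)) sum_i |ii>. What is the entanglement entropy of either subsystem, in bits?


For a maximally entangled state in d x d:
S = log2(d) = log2(180)
= 7.4919

7.4919


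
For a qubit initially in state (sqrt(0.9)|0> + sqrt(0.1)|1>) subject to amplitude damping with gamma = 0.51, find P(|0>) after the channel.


For amplitude damping with parameter gamma on state sqrt(a)|0> + sqrt(b)|1>:
alpha^2 = 0.9, beta^2 = 0.1
P(|0>) = alpha^2 + gamma * beta^2
= 0.9 + 0.51 * 0.1
= 0.9 + 0.0510
= 0.9510

0.9510


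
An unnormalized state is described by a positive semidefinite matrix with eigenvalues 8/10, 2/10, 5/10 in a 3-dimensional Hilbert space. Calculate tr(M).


tr(M) = sum of eigenvalues
= 8/10 + 2/10 + 5/10
= 15/10
= 1.5000

1.5000


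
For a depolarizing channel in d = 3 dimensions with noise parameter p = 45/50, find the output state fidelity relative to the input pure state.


F = (1-p) + p/d
= (1 - 0.9000) + 0.9000/3
= 0.1000 + 0.3000
= 0.4000

0.4000


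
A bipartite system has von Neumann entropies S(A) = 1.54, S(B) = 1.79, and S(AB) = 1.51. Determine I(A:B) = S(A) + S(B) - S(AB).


I(A:B) = S(A) + S(B) - S(AB)
= 1.54 + 1.79 - 1.51
= 1.8200

1.8200


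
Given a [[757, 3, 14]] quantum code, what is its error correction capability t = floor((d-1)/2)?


Code parameters: [[757, 3, 14]], distance d = 14.
Number of correctable errors = floor((d-1)/2)
= floor((14 - 1)/2)
= floor(13/2)
= 6

6


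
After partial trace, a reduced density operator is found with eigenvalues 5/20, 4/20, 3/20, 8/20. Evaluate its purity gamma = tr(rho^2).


tr(rho^2) = sum of eigenvalues squared
= (5/20)^2 + (4/20)^2 + (3/20)^2 + (8/20)^2
= (25 + 16 + 9 + 64) / 400
= 114/400
= 0.2850

0.2850


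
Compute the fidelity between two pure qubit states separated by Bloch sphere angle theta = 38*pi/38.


For states separated by angle theta on Bloch sphere:
F = cos^2(theta/2)
theta = 38*pi/38 = 3.1416
theta/2 = 1.5708
cos(theta/2) = 0.0000
F = 0.0000

0.0000


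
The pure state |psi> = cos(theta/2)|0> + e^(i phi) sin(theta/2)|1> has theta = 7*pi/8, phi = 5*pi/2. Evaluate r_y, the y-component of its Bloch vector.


theta = 2.7489, phi = 7.8540
r_y = sin(theta)*sin(phi) = 0.3827 * 1.0000
r_y = 0.3827

0.3827


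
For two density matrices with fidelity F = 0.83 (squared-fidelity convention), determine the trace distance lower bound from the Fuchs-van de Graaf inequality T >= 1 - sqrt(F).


Fuchs-van de Graaf (squared-fidelity convention): 1 - sqrt(F) <= T <= sqrt(1 - F).
Lower bound: T >= 1 - sqrt(F)
sqrt(F) = sqrt(0.83) = 0.9110
T >= 1 - 0.9110
T >= 0.0890

0.0890


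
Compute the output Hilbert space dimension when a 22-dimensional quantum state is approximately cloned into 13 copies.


Output space = H^(tensor 13) where dim(H) = 22
dim = 22^13
= 484 (after 2 factors)
= 10648 (after 3 factors)
= 234256 (after 4 factors)
= 5153632 (after 5 factors)
= 113379904 (after 6 factors)
= 2494357888 (after 7 factors)
= 54875873536 (after 8 factors)
= 1207269217792 (after 9 factors)
= 26559922791424 (after 10 factors)
= 584318301411328 (after 11 factors)
= 12855002631049216 (after 12 factors)
= 282810057883082752 (after 13 factors)
= 282810057883082752

282810057883082752


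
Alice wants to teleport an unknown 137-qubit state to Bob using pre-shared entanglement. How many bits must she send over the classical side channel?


Quantum teleportation requires 2 classical bits per qubit teleported.
137 qubit(s) -> 2 * 137 = 274 classical bits

274


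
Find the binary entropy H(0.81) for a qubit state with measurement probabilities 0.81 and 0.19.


S = -p*log2(p) - (1-p)*log2(1-p)
p = 0.8100, 1-p = 0.1900
= -0.8100 * log2(0.8100) - 0.1900 * log2(0.1900)
= -(-0.2462) - (-0.4552)
= 0.7015

0.7015


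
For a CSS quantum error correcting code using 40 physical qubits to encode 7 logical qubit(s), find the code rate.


Code rate R = k/n
= 7/40
= 0.1750

0.1750


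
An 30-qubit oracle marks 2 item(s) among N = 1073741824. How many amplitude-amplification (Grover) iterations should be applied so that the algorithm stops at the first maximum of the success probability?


After j Grover iterations the success probability is P(j) = sin^2((2j+1)*theta), where sin(theta) = sqrt(k/N).
N = 2^30 = 1073741824, k = 2
sin(theta) = sqrt(k/N) = 4.315837288e-05
theta = arcsin(sqrt(k/N)) = 4.315837289e-05 rad
P(j) reaches its first maximum when (2j+1)*theta is as close as possible to pi/2, i.e. j = round(pi/(4*theta) - 1/2).
pi/(4*theta) - 1/2 = 18197.5485
(For comparison, the common estimate pi/4 * sqrt(N/k) = 18198.0485; the exact maximiser is used here.)
Optimal iterations = 18198

18198


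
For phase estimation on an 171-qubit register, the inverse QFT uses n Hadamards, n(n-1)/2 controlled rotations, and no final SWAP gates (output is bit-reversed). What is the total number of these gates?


Hadamard gates: 171
Controlled rotations: n*(n-1)/2 = 171*170/2 = 14535
SWAP gates: 0 (omitted)
Total = 171 + 14535
= 14706

14706


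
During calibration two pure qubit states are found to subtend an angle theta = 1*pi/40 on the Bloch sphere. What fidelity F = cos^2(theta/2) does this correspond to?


For states separated by angle theta on Bloch sphere:
F = cos^2(theta/2)
theta = 1*pi/40 = 0.0785
theta/2 = 0.0393
cos(theta/2) = 0.9992
F = 0.9985

0.9985


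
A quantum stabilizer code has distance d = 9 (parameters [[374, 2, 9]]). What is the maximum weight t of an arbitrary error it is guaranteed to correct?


Code parameters: [[374, 2, 9]], distance d = 9.
Number of correctable errors = floor((d-1)/2)
= floor((9 - 1)/2)
= floor(8/2)
= 4

4


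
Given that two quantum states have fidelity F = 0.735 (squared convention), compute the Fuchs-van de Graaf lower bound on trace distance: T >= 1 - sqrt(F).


Fuchs-van de Graaf (squared-fidelity convention): 1 - sqrt(F) <= T <= sqrt(1 - F).
Lower bound: T >= 1 - sqrt(F)
sqrt(F) = sqrt(0.735) = 0.8573
T >= 1 - 0.8573
T >= 0.1427

0.1427


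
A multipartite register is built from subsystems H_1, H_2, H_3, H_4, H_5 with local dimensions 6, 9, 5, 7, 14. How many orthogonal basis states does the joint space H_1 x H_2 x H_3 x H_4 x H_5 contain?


dim(H_1 x H_2 x H_3 x H_4 x H_5) = 6 * 9 * 5 * 7 * 14
= 54 * 5 * 7 * 14
= 270 * 7 * 14
= 1890 * 14
= 26460

26460


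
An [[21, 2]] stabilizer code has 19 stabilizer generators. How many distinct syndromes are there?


Each stabilizer generator gives a binary (+1 or -1) measurement outcome.
With 19 independent generators:
Total syndromes = 2^19
= 524288

524288


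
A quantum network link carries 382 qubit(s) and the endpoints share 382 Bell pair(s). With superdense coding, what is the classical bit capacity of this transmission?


Superdense coding allows 2 classical bits per shared entangled pair.
382 pair(s) -> 2 * 382 = 764 classical bits

764


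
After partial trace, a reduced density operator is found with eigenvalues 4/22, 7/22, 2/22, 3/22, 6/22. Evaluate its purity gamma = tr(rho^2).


tr(rho^2) = sum of eigenvalues squared
= (4/22)^2 + (7/22)^2 + (2/22)^2 + (3/22)^2 + (6/22)^2
= (16 + 49 + 4 + 9 + 36) / 484
= 114/484
= 0.2355

0.2355


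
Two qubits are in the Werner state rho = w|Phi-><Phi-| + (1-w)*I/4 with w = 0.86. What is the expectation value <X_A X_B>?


|Phi-> = (|00> - |11>)/sqrt(2)
For the pure Bell state, <X_A X_B> = -1 (Bell-state Pauli correlator).
The maximally-mixed part I/4 has tr(I/4 * P tensor P) = 0 for any traceless Pauli P.
So <X_A X_B>_rho = w * (-1) + (1 - w) * 0
= 0.86 * (-1)
= -0.8600

-0.8600


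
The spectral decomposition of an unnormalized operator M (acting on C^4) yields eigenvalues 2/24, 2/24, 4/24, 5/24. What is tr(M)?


tr(M) = sum of eigenvalues
= 2/24 + 2/24 + 4/24 + 5/24
= 13/24
= 0.5417

0.5417


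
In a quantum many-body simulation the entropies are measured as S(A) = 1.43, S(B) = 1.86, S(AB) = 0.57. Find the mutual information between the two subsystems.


I(A:B) = S(A) + S(B) - S(AB)
= 1.43 + 1.86 - 0.57
= 2.7200

2.7200


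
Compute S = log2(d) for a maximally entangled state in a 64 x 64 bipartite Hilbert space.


For a maximally entangled state in d x d:
S = log2(d) = log2(64)
= 6.0000

6.0000


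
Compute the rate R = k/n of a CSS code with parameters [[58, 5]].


Code rate R = k/n
= 5/58
= 0.0862

0.0862


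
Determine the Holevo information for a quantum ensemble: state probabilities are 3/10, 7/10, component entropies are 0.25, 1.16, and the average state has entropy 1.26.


chi = S(rho) - sum_i p_i * S(rho_i)
Weighted entropy = 3/10 * 0.25 + 7/10 * 1.16
= 0.8870
chi = 1.26 - 0.8870
= 0.3730

0.3730


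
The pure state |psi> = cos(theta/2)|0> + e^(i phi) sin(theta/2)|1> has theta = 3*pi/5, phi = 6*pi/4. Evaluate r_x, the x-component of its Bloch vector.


theta = 1.8850, phi = 4.7124
r_x = sin(theta)*cos(phi) = 0.9511 * 0.0000
r_x = 0.0000

0.0000


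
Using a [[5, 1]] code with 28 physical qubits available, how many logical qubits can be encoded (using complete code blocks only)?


Each code block uses 5 physical qubits for 1 logical qubit(s).
Number of complete blocks = floor(28 / 5) = 5
Logical qubits = 5 * 1
= 5

5


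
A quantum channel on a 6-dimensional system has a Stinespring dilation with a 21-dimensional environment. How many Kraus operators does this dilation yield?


Tracing out the environment in an orthonormal basis {|i>_E} gives Kraus operators K_i = <i|_E U |0>_E.
Number of Kraus operators = dim(H_env) = d_env
= 21

21


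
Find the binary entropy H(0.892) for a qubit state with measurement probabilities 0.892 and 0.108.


S = -p*log2(p) - (1-p)*log2(1-p)
p = 0.8920, 1-p = 0.1080
= -0.8920 * log2(0.8920) - 0.1080 * log2(0.1080)
= -(-0.1471) - (-0.3468)
= 0.4939

0.4939


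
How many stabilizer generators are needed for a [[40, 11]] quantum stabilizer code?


For an [[n,k]] stabilizer code:
Number of stabilizer generators = n - k
= 40 - 11
= 29

29


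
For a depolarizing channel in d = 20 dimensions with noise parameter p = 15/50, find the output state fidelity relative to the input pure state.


F = (1-p) + p/d
= (1 - 0.3000) + 0.3000/20
= 0.7000 + 0.0150
= 0.7150

0.7150


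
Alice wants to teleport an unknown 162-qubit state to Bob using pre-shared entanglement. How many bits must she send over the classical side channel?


Quantum teleportation requires 2 classical bits per qubit teleported.
162 qubit(s) -> 2 * 162 = 324 classical bits

324


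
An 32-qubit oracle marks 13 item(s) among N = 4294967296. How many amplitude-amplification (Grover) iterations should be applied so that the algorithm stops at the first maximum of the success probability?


After j Grover iterations the success probability is P(j) = sin^2((2j+1)*theta), where sin(theta) = sqrt(k/N).
N = 2^32 = 4294967296, k = 13
sin(theta) = sqrt(k/N) = 5.501634637e-05
theta = arcsin(sqrt(k/N)) = 5.501634639e-05 rad
P(j) reaches its first maximum when (2j+1)*theta is as close as possible to pi/2, i.e. j = round(pi/(4*theta) - 1/2).
pi/(4*theta) - 1/2 = 14275.2238
(For comparison, the common estimate pi/4 * sqrt(N/k) = 14275.7238; the exact maximiser is used here.)
Optimal iterations = 14275

14275
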